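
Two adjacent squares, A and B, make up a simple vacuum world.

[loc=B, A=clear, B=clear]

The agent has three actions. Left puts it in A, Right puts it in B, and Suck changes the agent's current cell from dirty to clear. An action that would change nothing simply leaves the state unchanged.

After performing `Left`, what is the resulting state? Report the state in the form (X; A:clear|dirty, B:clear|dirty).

(A; A:clear, B:clear)

start: (B; A:clear, B:clear)
Left (#1): (A; A:clear, B:clear)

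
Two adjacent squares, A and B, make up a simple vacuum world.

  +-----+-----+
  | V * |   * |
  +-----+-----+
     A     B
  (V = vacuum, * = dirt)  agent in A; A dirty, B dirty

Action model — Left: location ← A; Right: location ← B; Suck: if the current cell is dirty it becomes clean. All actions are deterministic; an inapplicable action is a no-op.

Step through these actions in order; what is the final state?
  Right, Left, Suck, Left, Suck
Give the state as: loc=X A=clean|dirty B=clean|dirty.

step 1/5 (Right): loc=B A=dirty B=dirty
step 2/5 (Left): loc=A A=dirty B=dirty
step 3/5 (Suck): loc=A A=clean B=dirty
step 4/5 (Left): loc=A A=clean B=dirty
step 5/5 (Suck): loc=A A=clean B=dirty

loc=A A=clean B=dirty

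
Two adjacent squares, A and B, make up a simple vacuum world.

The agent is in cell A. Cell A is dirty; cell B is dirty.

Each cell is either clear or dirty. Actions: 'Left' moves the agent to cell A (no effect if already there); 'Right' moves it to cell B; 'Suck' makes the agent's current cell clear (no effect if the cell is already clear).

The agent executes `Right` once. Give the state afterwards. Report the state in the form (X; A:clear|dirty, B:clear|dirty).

start: (A; A:dirty, B:dirty)
[1] after Right: (B; A:dirty, B:dirty)

(B; A:dirty, B:dirty)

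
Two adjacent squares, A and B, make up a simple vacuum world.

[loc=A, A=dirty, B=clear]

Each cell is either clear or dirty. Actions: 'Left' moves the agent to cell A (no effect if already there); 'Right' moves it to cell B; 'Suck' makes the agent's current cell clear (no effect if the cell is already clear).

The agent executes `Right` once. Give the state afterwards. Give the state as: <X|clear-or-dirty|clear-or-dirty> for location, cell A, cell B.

<B|dirty|clear>

start: <A|dirty|clear>
[1] after Right: <B|dirty|clear>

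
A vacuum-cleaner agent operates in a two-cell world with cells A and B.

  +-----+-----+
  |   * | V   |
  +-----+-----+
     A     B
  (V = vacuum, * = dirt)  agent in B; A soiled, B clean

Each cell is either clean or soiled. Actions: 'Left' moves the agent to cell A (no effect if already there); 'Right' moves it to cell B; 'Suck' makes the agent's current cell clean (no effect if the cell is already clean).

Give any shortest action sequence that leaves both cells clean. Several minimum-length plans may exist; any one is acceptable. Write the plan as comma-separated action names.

Left, Suck

t=1 Left ⇒ <A|soiled|clean>
t=2 Suck ⇒ <A|clean|clean>
min 2: go A then Suck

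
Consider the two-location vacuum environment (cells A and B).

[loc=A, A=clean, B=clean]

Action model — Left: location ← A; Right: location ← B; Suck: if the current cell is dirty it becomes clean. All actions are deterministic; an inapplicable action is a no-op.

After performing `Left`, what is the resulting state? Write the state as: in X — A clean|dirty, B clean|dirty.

start: in A — A clean, B clean
Left (#1): in A — A clean, B clean

in A — A clean, B clean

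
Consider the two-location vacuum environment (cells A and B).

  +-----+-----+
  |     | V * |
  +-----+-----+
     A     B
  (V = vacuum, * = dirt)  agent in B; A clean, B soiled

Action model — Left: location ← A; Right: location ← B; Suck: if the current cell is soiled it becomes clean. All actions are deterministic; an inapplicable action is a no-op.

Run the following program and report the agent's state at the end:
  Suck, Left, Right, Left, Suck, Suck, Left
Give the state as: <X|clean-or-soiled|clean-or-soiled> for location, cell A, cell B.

<A|clean|clean>

step 1/7 (Suck): <B|clean|clean>
step 2/7 (Left): <A|clean|clean>
step 3/7 (Right): <B|clean|clean>
step 4/7 (Left): <A|clean|clean>
step 5/7 (Suck): <A|clean|clean>
step 6/7 (Suck): <A|clean|clean>
step 7/7 (Left): <A|clean|clean>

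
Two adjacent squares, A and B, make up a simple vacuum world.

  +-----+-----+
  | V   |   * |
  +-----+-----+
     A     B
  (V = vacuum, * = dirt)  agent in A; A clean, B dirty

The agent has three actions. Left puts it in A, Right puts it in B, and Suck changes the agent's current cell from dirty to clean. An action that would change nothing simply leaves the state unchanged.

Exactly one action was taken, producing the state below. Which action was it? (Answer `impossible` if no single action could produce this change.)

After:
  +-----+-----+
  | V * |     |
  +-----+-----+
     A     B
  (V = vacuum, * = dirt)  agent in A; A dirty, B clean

impossible

try  Left: <A|clean|dirty>
try Right: <B|clean|dirty>
try  Suck: <A|clean|dirty>
no single action produces the after-state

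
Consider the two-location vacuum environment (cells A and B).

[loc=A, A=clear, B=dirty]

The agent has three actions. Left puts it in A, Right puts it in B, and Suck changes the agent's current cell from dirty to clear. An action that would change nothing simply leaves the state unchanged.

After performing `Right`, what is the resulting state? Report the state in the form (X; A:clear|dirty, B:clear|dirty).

start: (A; A:clear, B:dirty)
t=1 Right ⇒ (B; A:clear, B:dirty)

(B; A:clear, B:dirty)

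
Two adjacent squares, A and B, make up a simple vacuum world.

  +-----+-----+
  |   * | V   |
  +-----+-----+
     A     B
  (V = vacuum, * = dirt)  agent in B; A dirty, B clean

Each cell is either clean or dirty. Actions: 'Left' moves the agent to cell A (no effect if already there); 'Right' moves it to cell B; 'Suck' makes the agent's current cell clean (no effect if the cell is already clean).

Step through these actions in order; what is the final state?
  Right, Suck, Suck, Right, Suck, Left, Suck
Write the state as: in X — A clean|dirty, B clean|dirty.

in A — A clean, B clean

t=1 Right ⇒ in B — A dirty, B clean
t=2 Suck ⇒ in B — A dirty, B clean
t=3 Suck ⇒ in B — A dirty, B clean
t=4 Right ⇒ in B — A dirty, B clean
t=5 Suck ⇒ in B — A dirty, B clean
t=6 Left ⇒ in A — A dirty, B clean
t=7 Suck ⇒ in A — A clean, B clean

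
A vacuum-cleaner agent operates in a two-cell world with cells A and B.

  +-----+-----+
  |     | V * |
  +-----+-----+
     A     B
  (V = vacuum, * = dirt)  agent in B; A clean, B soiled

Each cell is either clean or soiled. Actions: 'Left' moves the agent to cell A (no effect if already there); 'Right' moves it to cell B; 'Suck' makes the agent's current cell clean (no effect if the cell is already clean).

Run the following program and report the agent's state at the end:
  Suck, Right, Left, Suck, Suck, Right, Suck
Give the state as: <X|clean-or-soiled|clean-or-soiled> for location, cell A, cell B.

<B|clean|clean>

t=1 Suck ⇒ <B|clean|clean>
t=2 Right ⇒ <B|clean|clean>
t=3 Left ⇒ <A|clean|clean>
t=4 Suck ⇒ <A|clean|clean>
t=5 Suck ⇒ <A|clean|clean>
t=6 Right ⇒ <B|clean|clean>
t=7 Suck ⇒ <B|clean|clean>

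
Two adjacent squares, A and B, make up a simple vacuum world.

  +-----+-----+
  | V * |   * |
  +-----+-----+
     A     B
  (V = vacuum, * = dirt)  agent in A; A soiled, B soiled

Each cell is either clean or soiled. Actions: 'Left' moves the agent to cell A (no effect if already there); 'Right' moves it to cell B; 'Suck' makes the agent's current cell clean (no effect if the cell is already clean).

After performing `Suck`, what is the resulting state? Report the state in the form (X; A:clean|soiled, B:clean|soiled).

start: (A; A:soiled, B:soiled)
[1] after Suck: (A; A:clean, B:soiled)

(A; A:clean, B:soiled)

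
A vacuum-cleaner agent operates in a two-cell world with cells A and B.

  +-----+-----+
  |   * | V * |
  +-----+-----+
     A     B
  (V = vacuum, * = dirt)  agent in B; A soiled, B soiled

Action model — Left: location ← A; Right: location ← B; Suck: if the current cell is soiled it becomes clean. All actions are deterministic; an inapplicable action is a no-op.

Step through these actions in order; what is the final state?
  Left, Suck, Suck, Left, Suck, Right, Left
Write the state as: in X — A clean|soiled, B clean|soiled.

in A — A clean, B soiled

Left (#1): in A — A soiled, B soiled
Suck (#2): in A — A clean, B soiled
Suck (#3): in A — A clean, B soiled
Left (#4): in A — A clean, B soiled
Suck (#5): in A — A clean, B soiled
Right (#6): in B — A clean, B soiled
Left (#7): in A — A clean, B soiled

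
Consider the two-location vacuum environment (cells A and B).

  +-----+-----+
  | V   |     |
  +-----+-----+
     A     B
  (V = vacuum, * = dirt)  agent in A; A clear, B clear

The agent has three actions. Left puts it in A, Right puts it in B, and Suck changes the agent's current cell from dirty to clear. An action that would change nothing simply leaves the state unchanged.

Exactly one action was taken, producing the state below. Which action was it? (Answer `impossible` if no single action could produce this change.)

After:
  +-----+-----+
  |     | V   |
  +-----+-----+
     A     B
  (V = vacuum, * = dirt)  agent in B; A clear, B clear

Right

try  Left: loc=A A=clear B=clear
try Right: loc=B A=clear B=clear  ← match
try  Suck: loc=A A=clear B=clear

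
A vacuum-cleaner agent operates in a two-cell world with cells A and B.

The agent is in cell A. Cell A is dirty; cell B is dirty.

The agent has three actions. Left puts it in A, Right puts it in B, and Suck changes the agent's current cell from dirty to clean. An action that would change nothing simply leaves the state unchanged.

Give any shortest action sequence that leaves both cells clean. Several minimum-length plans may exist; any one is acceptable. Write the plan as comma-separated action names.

Suck, Right, Suck

step 1/3 (Suck): loc=A A=clean B=dirty
step 2/3 (Right): loc=B A=clean B=dirty
step 3/3 (Suck): loc=B A=clean B=clean
min 3: Suck A + move + Suck B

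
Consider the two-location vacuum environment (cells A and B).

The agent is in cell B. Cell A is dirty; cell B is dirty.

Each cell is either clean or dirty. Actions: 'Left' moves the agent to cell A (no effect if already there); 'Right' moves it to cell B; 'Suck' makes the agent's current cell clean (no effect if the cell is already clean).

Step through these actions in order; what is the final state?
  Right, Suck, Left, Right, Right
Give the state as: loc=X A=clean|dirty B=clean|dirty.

[1] after Right: loc=B A=dirty B=dirty
[2] after Suck: loc=B A=dirty B=clean
[3] after Left: loc=A A=dirty B=clean
[4] after Right: loc=B A=dirty B=clean
[5] after Right: loc=B A=dirty B=clean

loc=B A=dirty B=clean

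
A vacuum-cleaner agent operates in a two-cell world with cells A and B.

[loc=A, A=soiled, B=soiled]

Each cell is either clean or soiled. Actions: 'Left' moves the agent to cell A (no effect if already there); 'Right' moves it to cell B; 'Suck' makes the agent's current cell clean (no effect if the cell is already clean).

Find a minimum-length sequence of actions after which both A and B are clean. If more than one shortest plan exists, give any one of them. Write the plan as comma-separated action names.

Suck, Right, Suck

[1] after Suck: loc=A A=clean B=soiled
[2] after Right: loc=B A=clean B=soiled
[3] after Suck: loc=B A=clean B=clean
min 3: Suck A + move + Suck B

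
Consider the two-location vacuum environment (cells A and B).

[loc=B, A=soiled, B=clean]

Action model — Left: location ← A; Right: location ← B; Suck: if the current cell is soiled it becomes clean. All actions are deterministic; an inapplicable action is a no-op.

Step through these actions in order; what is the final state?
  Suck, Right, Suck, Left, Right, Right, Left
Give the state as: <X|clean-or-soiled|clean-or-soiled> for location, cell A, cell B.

<A|soiled|clean>

1. Suck → <B|soiled|clean>
2. Right → <B|soiled|clean>
3. Suck → <B|soiled|clean>
4. Left → <A|soiled|clean>
5. Right → <B|soiled|clean>
6. Right → <B|soiled|clean>
7. Left → <A|soiled|clean>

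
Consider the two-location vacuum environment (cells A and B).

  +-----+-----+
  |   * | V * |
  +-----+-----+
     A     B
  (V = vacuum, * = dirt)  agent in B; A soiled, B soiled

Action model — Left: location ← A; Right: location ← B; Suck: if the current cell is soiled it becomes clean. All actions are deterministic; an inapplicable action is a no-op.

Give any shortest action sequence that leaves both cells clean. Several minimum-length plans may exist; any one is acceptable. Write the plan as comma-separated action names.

Suck, Left, Suck

1. Suck → <B|soiled|clean>
2. Left → <A|soiled|clean>
3. Suck → <A|clean|clean>
min 3: Suck B + move + Suck A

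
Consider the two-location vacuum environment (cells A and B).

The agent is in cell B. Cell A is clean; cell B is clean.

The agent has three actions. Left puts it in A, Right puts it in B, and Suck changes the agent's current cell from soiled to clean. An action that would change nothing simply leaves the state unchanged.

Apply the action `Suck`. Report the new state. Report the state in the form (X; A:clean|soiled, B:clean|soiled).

(B; A:clean, B:clean)

start: (B; A:clean, B:clean)
t=1 Suck ⇒ (B; A:clean, B:clean)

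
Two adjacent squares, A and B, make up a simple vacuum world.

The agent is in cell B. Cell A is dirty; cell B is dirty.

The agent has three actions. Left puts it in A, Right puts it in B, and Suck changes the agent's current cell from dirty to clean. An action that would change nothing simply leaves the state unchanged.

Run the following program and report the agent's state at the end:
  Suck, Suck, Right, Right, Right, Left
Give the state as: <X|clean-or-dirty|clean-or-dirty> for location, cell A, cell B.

1) do Suck; now <B|dirty|clean>
2) do Suck; now <B|dirty|clean>
3) do Right; now <B|dirty|clean>
4) do Right; now <B|dirty|clean>
5) do Right; now <B|dirty|clean>
6) do Left; now <A|dirty|clean>

<A|dirty|clean>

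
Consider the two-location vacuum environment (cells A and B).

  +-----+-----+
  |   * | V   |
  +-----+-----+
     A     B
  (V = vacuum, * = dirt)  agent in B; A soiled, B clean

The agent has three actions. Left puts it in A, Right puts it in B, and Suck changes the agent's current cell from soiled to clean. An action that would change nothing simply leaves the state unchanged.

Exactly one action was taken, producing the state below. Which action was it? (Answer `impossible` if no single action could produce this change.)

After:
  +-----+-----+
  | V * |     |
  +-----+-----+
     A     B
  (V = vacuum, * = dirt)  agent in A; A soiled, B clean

try  Left: in A — A soiled, B clean  ← match
try Right: in B — A soiled, B clean
try  Suck: in B — A soiled, B clean

Left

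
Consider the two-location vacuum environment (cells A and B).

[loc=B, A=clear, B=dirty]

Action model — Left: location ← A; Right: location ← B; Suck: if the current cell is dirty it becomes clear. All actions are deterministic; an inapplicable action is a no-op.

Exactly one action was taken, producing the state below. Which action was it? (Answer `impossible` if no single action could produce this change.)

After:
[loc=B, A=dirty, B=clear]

try  Left: in A — A clear, B dirty
try Right: in B — A clear, B dirty
try  Suck: in B — A clear, B clear
no single action produces the after-state

impossible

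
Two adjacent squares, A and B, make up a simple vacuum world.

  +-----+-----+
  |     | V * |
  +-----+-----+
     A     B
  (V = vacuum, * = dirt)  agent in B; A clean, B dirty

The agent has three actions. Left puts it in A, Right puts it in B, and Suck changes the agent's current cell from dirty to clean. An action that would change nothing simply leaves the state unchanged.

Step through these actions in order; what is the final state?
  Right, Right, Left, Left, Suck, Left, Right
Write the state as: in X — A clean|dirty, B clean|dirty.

in B — A clean, B dirty

[1] after Right: in B — A clean, B dirty
[2] after Right: in B — A clean, B dirty
[3] after Left: in A — A clean, B dirty
[4] after Left: in A — A clean, B dirty
[5] after Suck: in A — A clean, B dirty
[6] after Left: in A — A clean, B dirty
[7] after Right: in B — A clean, B dirty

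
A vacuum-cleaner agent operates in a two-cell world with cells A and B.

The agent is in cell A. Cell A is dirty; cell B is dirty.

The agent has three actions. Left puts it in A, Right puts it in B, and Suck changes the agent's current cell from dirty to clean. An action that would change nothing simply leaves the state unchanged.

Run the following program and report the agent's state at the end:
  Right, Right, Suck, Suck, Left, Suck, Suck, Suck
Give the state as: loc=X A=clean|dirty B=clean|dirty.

loc=A A=clean B=clean

[1] after Right: loc=B A=dirty B=dirty
[2] after Right: loc=B A=dirty B=dirty
[3] after Suck: loc=B A=dirty B=clean
[4] after Suck: loc=B A=dirty B=clean
[5] after Left: loc=A A=dirty B=clean
[6] after Suck: loc=A A=clean B=clean
[7] after Suck: loc=A A=clean B=clean
[8] after Suck: loc=A A=clean B=clean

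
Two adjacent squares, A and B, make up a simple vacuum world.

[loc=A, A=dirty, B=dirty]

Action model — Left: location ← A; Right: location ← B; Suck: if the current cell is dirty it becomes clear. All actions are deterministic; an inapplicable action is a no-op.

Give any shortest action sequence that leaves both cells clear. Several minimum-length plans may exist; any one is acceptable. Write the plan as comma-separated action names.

Suck, Right, Suck

[1] after Suck: loc=A A=clear B=dirty
[2] after Right: loc=B A=clear B=dirty
[3] after Suck: loc=B A=clear B=clear
min 3: Suck A + move + Suck B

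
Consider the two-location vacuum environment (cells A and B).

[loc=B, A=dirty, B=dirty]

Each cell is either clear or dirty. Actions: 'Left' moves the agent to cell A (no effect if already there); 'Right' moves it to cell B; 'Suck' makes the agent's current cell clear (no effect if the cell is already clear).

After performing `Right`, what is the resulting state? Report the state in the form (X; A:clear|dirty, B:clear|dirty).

start: (B; A:dirty, B:dirty)
step 1/1 (Right): (B; A:dirty, B:dirty)

(B; A:dirty, B:dirty)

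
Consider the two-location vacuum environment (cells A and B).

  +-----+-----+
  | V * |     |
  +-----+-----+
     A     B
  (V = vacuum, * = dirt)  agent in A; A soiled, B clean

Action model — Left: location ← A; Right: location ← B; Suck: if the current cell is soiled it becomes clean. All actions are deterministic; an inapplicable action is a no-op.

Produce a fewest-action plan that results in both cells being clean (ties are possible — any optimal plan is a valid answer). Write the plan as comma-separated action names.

Suck

step 1/1 (Suck): <A|clean|clean>
min 1: A is soiled, one Suck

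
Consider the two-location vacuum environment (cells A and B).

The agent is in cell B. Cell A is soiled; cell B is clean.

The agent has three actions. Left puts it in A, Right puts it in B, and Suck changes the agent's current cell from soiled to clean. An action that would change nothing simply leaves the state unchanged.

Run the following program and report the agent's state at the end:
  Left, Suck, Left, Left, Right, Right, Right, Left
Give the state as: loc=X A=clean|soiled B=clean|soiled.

step 1/8 (Left): loc=A A=soiled B=clean
step 2/8 (Suck): loc=A A=clean B=clean
step 3/8 (Left): loc=A A=clean B=clean
step 4/8 (Left): loc=A A=clean B=clean
step 5/8 (Right): loc=B A=clean B=clean
step 6/8 (Right): loc=B A=clean B=clean
step 7/8 (Right): loc=B A=clean B=clean
step 8/8 (Left): loc=A A=clean B=clean

loc=A A=clean B=clean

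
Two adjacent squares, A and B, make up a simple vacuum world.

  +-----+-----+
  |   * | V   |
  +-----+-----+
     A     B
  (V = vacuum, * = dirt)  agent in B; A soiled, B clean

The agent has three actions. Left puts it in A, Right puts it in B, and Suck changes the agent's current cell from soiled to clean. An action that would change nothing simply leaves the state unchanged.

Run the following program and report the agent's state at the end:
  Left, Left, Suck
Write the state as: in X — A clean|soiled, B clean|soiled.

in A — A clean, B clean

step 1/3 (Left): in A — A soiled, B clean
step 2/3 (Left): in A — A soiled, B clean
step 3/3 (Suck): in A — A clean, B clean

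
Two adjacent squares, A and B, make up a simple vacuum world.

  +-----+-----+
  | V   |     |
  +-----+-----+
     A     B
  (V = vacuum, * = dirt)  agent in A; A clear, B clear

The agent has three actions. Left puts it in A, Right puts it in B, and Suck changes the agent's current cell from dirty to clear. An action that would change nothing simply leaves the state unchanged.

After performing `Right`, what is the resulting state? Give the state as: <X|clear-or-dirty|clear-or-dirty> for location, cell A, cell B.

<B|clear|clear>

start: <A|clear|clear>
Right (#1): <B|clear|clear>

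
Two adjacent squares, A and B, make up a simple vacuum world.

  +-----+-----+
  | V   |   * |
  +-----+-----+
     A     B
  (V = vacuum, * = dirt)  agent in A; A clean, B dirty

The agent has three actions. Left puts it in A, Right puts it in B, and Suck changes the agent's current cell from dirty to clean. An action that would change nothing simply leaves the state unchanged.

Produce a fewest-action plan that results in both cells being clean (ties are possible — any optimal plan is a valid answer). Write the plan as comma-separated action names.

t=1 Right ⇒ <B|clean|dirty>
t=2 Suck ⇒ <B|clean|clean>
min 2: go B then Suck

Right, Suck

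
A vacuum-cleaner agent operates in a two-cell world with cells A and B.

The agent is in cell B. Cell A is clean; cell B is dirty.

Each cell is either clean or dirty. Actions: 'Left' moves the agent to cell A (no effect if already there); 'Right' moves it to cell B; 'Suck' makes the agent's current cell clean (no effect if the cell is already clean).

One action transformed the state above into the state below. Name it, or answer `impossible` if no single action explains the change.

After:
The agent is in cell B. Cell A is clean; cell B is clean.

Suck

try  Left: (A; A:clean, B:dirty)
try Right: (B; A:clean, B:dirty)
try  Suck: (B; A:clean, B:clean)  ← match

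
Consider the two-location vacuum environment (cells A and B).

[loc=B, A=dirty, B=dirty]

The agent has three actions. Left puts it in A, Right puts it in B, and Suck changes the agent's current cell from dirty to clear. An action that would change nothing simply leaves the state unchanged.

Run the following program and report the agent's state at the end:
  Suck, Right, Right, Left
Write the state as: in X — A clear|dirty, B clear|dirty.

in A — A dirty, B clear

step 1/4 (Suck): in B — A dirty, B clear
step 2/4 (Right): in B — A dirty, B clear
step 3/4 (Right): in B — A dirty, B clear
step 4/4 (Left): in A — A dirty, B clear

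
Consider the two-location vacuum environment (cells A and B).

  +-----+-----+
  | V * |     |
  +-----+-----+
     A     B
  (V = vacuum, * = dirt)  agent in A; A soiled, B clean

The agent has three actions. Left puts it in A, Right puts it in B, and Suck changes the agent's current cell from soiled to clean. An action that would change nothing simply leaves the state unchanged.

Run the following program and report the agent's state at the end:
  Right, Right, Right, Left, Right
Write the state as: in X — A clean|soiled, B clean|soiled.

in B — A soiled, B clean

Right (#1): in B — A soiled, B clean
Right (#2): in B — A soiled, B clean
Right (#3): in B — A soiled, B clean
Left (#4): in A — A soiled, B clean
Right (#5): in B — A soiled, B clean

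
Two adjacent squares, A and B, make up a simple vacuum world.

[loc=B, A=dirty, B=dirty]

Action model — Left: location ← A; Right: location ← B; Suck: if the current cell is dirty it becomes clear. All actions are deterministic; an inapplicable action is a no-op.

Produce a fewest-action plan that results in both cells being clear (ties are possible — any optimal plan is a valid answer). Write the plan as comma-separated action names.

Suck, Left, Suck

1. Suck → <B|dirty|clear>
2. Left → <A|dirty|clear>
3. Suck → <A|clear|clear>
min 3: Suck B + move + Suck A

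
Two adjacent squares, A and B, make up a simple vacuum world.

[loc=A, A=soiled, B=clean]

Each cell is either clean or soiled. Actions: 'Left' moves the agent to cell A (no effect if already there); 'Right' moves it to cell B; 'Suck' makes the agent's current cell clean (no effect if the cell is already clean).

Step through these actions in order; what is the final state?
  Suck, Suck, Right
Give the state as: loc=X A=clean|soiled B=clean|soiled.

1. Suck → loc=A A=clean B=clean
2. Suck → loc=A A=clean B=clean
3. Right → loc=B A=clean B=clean

loc=B A=clean B=clean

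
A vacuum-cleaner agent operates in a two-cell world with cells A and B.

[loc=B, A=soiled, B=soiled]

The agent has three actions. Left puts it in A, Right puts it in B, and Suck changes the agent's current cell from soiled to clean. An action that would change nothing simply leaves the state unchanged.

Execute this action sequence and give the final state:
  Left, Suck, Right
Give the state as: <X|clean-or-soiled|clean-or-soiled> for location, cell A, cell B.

<B|clean|soiled>

t=1 Left ⇒ <A|soiled|soiled>
t=2 Suck ⇒ <A|clean|soiled>
t=3 Right ⇒ <B|clean|soiled>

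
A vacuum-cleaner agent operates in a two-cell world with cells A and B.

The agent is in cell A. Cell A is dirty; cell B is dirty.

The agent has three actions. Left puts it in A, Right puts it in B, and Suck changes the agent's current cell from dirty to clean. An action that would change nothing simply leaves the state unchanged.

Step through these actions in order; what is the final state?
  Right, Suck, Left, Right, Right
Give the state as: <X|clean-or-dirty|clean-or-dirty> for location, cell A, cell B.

1. Right → <B|dirty|dirty>
2. Suck → <B|dirty|clean>
3. Left → <A|dirty|clean>
4. Right → <B|dirty|clean>
5. Right → <B|dirty|clean>

<B|dirty|clean>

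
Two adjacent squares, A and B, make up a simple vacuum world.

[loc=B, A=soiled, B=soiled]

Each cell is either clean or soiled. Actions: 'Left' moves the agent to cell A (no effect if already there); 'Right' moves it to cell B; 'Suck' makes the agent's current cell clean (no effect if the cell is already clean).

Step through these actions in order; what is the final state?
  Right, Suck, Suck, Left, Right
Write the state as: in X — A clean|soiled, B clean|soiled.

[1] after Right: in B — A soiled, B soiled
[2] after Suck: in B — A soiled, B clean
[3] after Suck: in B — A soiled, B clean
[4] after Left: in A — A soiled, B clean
[5] after Right: in B — A soiled, B clean

in B — A soiled, B clean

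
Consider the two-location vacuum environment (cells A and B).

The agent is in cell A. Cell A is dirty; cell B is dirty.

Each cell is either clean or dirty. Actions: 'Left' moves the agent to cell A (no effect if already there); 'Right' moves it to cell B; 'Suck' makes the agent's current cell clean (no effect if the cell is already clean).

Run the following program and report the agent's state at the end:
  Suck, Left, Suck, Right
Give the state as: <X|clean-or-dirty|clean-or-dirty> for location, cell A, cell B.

Suck (#1): <A|clean|dirty>
Left (#2): <A|clean|dirty>
Suck (#3): <A|clean|dirty>
Right (#4): <B|clean|dirty>

<B|clean|dirty>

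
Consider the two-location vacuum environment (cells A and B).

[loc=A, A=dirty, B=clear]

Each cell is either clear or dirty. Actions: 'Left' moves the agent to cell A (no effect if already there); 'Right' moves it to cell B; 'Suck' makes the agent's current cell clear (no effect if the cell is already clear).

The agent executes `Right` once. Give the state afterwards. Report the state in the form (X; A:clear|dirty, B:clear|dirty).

(B; A:dirty, B:clear)

start: (A; A:dirty, B:clear)
[1] after Right: (B; A:dirty, B:clear)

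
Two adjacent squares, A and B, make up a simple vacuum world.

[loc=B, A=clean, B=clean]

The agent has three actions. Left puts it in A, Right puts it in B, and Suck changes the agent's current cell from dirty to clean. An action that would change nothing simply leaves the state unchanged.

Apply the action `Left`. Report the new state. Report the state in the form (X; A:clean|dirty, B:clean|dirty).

(A; A:clean, B:clean)

start: (B; A:clean, B:clean)
[1] after Left: (A; A:clean, B:clean)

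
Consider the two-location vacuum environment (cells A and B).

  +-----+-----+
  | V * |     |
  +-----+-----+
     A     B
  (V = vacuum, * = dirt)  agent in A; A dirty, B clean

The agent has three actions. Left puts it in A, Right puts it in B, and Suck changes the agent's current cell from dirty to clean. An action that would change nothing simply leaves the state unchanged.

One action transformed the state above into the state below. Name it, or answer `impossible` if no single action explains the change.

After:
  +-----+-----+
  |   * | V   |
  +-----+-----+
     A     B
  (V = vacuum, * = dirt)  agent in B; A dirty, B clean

Right

try  Left: in A — A dirty, B clean
try Right: in B — A dirty, B clean  ← match
try  Suck: in A — A clean, B clean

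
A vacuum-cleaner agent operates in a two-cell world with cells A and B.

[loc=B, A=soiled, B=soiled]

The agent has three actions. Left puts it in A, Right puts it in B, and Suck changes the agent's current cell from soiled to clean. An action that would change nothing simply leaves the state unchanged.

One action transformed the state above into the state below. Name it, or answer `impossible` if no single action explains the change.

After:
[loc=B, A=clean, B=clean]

impossible

try  Left: (A; A:soiled, B:soiled)
try Right: (B; A:soiled, B:soiled)
try  Suck: (B; A:soiled, B:clean)
no single action produces the after-state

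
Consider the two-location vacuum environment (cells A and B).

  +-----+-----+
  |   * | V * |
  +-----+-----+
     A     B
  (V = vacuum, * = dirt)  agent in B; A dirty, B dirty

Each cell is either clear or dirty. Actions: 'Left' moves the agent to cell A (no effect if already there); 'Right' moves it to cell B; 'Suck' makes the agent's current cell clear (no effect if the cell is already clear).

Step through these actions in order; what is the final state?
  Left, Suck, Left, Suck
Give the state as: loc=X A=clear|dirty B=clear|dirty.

loc=A A=clear B=dirty

[1] after Left: loc=A A=dirty B=dirty
[2] after Suck: loc=A A=clear B=dirty
[3] after Left: loc=A A=clear B=dirty
[4] after Suck: loc=A A=clear B=dirty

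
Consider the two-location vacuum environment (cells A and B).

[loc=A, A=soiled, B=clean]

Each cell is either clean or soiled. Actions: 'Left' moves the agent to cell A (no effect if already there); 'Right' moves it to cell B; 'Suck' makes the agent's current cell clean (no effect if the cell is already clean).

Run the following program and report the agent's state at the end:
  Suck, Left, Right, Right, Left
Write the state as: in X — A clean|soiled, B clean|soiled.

in A — A clean, B clean

1. Suck → in A — A clean, B clean
2. Left → in A — A clean, B clean
3. Right → in B — A clean, B clean
4. Right → in B — A clean, B clean
5. Left → in A — A clean, B clean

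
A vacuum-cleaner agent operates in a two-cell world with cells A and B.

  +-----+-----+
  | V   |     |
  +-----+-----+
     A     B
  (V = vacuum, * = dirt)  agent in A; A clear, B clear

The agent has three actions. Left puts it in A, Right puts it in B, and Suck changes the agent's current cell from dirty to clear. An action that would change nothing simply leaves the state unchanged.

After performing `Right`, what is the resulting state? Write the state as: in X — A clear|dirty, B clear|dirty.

in B — A clear, B clear

start: in A — A clear, B clear
Right (#1): in B — A clear, B clear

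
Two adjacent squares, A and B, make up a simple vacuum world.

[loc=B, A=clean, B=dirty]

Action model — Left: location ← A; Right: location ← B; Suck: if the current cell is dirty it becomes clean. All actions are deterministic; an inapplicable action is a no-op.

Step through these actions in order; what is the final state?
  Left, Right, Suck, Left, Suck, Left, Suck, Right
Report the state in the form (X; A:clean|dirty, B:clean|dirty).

t=1 Left ⇒ (A; A:clean, B:dirty)
t=2 Right ⇒ (B; A:clean, B:dirty)
t=3 Suck ⇒ (B; A:clean, B:clean)
t=4 Left ⇒ (A; A:clean, B:clean)
t=5 Suck ⇒ (A; A:clean, B:clean)
t=6 Left ⇒ (A; A:clean, B:clean)
t=7 Suck ⇒ (A; A:clean, B:clean)
t=8 Right ⇒ (B; A:clean, B:clean)

(B; A:clean, B:clean)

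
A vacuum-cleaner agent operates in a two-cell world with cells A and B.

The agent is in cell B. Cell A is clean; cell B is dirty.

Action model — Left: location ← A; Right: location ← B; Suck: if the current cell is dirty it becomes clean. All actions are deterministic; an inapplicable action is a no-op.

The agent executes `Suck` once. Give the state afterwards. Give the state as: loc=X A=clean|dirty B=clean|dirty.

start: loc=B A=clean B=dirty
t=1 Suck ⇒ loc=B A=clean B=clean

loc=B A=clean B=clean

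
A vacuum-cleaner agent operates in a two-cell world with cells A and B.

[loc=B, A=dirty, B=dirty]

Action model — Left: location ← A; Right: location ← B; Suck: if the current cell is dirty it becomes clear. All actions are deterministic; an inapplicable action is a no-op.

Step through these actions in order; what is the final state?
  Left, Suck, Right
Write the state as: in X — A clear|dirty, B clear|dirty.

Left (#1): in A — A dirty, B dirty
Suck (#2): in A — A clear, B dirty
Right (#3): in B — A clear, B dirty

in B — A clear, B dirty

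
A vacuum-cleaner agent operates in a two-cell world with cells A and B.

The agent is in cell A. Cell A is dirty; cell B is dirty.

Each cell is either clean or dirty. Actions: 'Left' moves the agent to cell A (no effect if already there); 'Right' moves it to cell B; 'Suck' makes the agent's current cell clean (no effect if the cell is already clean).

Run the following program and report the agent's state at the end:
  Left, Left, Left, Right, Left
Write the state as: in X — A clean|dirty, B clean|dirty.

in A — A dirty, B dirty

Left (#1): in A — A dirty, B dirty
Left (#2): in A — A dirty, B dirty
Left (#3): in A — A dirty, B dirty
Right (#4): in B — A dirty, B dirty
Left (#5): in A — A dirty, B dirty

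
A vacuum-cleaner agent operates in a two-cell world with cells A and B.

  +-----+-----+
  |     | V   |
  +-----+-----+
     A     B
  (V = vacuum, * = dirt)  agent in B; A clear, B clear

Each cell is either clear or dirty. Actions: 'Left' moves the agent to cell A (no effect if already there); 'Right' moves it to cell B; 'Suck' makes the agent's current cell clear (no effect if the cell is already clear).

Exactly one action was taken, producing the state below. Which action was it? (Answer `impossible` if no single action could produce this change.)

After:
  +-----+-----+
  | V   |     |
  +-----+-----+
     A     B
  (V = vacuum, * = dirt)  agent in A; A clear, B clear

Left

try  Left: (A; A:clear, B:clear)  ← match
try Right: (B; A:clear, B:clear)
try  Suck: (B; A:clear, B:clear)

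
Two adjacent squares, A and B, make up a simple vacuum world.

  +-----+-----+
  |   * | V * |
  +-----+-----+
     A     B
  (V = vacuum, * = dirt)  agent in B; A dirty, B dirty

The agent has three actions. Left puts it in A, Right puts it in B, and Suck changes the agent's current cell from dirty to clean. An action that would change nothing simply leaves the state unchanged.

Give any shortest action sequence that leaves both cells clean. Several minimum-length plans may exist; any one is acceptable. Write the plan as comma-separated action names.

Suck, Left, Suck

1) do Suck; now loc=B A=dirty B=clean
2) do Left; now loc=A A=dirty B=clean
3) do Suck; now loc=A A=clean B=clean
min 3: Suck B + move + Suck A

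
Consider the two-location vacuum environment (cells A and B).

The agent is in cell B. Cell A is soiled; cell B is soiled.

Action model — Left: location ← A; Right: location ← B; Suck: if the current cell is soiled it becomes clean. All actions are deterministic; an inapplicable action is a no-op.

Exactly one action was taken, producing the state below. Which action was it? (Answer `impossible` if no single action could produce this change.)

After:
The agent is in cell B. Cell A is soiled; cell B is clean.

try  Left: <A|soiled|soiled>
try Right: <B|soiled|soiled>
try  Suck: <B|soiled|clean>  ← match

Suck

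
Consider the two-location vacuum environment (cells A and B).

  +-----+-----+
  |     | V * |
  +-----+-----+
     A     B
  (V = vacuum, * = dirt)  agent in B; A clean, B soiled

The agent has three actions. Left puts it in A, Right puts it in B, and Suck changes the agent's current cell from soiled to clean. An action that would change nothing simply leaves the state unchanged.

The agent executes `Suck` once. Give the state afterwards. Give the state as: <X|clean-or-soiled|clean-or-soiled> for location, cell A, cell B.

<B|clean|clean>

start: <B|clean|soiled>
1. Suck → <B|clean|clean>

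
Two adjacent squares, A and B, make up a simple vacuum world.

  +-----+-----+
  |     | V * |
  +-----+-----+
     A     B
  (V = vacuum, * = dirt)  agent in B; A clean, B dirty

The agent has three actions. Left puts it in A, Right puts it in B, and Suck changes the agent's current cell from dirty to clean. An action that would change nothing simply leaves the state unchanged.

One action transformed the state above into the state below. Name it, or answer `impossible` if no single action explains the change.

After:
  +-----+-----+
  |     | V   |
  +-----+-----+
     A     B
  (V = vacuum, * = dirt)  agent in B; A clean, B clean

try  Left: in A — A clean, B dirty
try Right: in B — A clean, B dirty
try  Suck: in B — A clean, B clean  ← match

Suck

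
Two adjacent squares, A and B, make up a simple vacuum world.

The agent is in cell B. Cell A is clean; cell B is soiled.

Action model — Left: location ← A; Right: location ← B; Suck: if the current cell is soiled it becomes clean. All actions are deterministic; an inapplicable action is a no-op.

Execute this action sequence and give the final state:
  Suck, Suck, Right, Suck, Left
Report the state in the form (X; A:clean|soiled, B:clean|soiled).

(A; A:clean, B:clean)

step 1/5 (Suck): (B; A:clean, B:clean)
step 2/5 (Suck): (B; A:clean, B:clean)
step 3/5 (Right): (B; A:clean, B:clean)
step 4/5 (Suck): (B; A:clean, B:clean)
step 5/5 (Left): (A; A:clean, B:clean)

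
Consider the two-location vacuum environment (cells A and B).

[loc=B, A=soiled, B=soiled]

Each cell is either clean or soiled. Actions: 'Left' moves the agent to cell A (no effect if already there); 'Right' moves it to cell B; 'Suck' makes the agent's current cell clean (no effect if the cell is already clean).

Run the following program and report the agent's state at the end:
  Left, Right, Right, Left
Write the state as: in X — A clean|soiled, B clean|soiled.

in A — A soiled, B soiled

[1] after Left: in A — A soiled, B soiled
[2] after Right: in B — A soiled, B soiled
[3] after Right: in B — A soiled, B soiled
[4] after Left: in A — A soiled, B soiled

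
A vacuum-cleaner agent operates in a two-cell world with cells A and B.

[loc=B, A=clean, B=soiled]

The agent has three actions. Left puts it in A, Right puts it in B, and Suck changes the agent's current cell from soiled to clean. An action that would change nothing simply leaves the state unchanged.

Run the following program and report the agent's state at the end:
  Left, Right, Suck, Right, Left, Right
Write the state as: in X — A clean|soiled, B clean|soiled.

step 1/6 (Left): in A — A clean, B soiled
step 2/6 (Right): in B — A clean, B soiled
step 3/6 (Suck): in B — A clean, B clean
step 4/6 (Right): in B — A clean, B clean
step 5/6 (Left): in A — A clean, B clean
step 6/6 (Right): in B — A clean, B clean

in B — A clean, B clean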